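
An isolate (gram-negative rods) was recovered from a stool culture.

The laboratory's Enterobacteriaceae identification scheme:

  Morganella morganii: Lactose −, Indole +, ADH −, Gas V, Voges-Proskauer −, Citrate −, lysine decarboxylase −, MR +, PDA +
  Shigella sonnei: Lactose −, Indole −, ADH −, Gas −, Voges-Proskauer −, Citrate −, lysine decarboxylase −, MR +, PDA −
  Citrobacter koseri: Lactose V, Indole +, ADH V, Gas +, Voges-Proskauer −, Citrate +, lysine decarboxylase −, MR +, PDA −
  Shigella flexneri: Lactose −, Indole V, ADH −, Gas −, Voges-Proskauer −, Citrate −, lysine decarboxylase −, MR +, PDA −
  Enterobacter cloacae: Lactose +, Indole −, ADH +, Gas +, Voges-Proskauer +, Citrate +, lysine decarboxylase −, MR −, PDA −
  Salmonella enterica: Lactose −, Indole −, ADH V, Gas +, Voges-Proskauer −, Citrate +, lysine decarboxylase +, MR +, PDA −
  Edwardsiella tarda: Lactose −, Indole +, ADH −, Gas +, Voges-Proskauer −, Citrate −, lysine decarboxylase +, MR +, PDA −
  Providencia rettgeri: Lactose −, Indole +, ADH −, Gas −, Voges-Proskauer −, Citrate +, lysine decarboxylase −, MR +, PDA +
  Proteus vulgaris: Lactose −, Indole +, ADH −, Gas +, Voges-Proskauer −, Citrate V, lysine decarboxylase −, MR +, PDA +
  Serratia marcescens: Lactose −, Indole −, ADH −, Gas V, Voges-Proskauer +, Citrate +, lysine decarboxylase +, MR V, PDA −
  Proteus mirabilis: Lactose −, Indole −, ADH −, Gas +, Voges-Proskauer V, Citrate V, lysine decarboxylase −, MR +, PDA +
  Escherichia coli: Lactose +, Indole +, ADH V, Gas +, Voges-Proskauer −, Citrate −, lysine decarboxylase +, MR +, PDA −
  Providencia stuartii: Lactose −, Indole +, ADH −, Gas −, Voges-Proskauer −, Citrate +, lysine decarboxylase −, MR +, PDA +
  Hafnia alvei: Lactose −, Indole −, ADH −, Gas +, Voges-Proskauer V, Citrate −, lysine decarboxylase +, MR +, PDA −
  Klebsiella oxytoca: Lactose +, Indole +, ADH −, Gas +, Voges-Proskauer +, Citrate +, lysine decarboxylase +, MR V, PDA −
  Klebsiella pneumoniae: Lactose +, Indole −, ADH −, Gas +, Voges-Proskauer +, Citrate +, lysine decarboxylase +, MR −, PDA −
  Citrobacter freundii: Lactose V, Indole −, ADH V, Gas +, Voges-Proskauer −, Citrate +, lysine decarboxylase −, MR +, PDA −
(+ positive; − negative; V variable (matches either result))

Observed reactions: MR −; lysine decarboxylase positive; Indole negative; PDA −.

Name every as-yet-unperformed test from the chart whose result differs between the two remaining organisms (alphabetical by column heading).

Lactose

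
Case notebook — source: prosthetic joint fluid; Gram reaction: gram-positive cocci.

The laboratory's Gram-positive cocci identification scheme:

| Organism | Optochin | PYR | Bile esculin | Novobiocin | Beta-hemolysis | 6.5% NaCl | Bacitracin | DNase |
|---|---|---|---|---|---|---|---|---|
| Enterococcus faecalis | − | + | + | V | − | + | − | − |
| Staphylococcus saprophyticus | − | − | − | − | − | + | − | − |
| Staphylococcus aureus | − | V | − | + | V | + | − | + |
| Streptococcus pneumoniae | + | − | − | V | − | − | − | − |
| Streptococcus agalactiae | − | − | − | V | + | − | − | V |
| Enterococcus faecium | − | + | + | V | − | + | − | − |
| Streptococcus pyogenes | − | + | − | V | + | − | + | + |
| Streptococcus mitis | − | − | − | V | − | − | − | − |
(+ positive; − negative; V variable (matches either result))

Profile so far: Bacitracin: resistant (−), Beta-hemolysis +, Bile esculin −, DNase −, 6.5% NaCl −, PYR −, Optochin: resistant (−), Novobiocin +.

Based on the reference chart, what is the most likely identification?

Novobiocin +: excludes Staphylococcus saprophyticus — 7 left.
Bacitracin −: excludes Streptococcus pyogenes — 6 left.
DNase −: excludes Staphylococcus aureus — 5 left.
PYR −: excludes Enterococcus faecalis, Enterococcus faecium — 3 left.
Optochin −: excludes Streptococcus pneumoniae — 2 left.
Bile esculin −: all 2 remaining candidates are consistent.
6.5% NaCl −: all 2 remaining candidates are consistent.
Beta-hemolysis +: excludes Streptococcus mitis — 1 left.

Streptococcus agalactiae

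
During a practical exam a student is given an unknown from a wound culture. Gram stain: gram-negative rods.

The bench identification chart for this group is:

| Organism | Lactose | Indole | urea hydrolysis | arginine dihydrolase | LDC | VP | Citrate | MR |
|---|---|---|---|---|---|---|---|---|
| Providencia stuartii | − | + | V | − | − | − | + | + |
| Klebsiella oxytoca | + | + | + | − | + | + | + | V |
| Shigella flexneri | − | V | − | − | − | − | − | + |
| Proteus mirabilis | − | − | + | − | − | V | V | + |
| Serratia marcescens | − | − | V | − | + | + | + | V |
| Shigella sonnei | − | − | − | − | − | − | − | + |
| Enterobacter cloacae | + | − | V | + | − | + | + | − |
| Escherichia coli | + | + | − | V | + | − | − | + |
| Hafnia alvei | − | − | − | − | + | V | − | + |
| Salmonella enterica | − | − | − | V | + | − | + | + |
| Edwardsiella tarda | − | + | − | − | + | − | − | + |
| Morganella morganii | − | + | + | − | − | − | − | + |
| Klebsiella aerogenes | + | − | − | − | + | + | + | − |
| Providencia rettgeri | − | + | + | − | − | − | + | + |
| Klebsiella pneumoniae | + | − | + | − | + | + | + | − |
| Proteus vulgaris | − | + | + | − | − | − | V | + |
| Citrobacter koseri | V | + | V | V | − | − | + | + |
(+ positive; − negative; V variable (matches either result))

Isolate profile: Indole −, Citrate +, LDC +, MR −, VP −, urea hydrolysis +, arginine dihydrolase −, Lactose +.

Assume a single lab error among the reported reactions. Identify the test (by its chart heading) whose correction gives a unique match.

VP

As reported, no row in the chart matches all 8 reactions.
Reversing MR → still no organism matches.
Reversing Lactose → still no organism matches.
Reversing Indole → still no organism matches.
Reversing VP (to +) → unique match: Klebsiella pneumoniae.
Reversing arginine dihydrolase → still no organism matches.
Reversing urea hydrolysis → still no organism matches.
Reversing LDC → still no organism matches.
Reversing Citrate → still no organism matches.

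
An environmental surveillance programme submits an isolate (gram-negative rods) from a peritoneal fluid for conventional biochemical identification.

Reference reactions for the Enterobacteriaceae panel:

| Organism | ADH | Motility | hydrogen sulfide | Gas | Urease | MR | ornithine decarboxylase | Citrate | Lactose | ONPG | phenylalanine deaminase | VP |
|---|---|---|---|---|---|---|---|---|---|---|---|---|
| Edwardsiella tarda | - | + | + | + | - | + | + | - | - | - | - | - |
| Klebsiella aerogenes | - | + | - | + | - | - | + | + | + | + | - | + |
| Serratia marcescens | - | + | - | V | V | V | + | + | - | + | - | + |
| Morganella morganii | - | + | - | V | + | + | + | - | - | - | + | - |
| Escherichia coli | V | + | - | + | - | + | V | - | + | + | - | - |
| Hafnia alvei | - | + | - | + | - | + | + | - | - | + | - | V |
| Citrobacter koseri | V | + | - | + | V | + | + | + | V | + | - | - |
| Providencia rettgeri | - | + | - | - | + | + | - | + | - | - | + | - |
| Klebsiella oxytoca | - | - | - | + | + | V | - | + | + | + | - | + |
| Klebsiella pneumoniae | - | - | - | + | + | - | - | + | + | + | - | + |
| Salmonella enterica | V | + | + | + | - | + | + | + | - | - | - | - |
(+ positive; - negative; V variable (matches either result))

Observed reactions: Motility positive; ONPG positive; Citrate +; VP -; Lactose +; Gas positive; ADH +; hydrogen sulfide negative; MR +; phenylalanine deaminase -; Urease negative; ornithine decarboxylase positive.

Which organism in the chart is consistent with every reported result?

Gas +: excludes Providencia rettgeri — 10 left.
hydrogen sulfide -: excludes Edwardsiella tarda, Salmonella enterica — 8 left.
ONPG +: excludes Morganella morganii — 7 left.
Urease -: excludes Klebsiella oxytoca, Klebsiella pneumoniae — 5 left.
phenylalanine deaminase -: all 5 remaining candidates are consistent.
ADH +: excludes Klebsiella aerogenes, Serratia marcescens, Hafnia alvei — 2 left.
MR +: all 2 remaining candidates are consistent.
Citrate +: excludes Escherichia coli — 1 left.
Lactose +: the one remaining candidate is consistent.
Motility +: the one remaining candidate is consistent.
VP -: the one remaining candidate is consistent.
ornithine decarboxylase +: the one remaining candidate is consistent.

Citrobacter koseri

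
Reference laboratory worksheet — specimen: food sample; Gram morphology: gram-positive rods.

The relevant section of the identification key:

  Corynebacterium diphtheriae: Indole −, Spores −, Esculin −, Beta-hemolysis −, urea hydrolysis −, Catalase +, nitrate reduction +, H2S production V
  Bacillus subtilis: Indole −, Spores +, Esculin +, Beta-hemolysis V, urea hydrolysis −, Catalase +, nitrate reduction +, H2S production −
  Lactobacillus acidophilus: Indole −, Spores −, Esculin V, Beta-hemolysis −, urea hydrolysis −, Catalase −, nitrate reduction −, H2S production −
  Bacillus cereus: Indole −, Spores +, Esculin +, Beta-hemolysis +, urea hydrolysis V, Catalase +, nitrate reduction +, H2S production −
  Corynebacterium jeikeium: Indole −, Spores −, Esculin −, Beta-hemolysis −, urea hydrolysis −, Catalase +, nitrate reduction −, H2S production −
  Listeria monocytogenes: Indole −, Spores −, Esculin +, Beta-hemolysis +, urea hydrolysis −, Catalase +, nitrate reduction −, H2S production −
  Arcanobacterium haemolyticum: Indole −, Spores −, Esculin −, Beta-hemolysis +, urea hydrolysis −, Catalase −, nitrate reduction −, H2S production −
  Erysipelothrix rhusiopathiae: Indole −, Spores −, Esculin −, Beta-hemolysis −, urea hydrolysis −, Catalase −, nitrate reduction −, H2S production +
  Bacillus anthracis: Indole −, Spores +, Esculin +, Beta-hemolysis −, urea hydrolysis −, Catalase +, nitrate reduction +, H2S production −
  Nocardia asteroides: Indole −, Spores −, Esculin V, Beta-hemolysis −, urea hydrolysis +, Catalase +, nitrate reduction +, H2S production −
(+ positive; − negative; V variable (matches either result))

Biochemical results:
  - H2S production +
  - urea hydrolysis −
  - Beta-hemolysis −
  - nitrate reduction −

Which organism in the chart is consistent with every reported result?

nitrate reduction −: excludes 5 organisms — 5 left.
Beta-hemolysis −: excludes Listeria monocytogenes, Arcanobacterium haemolyticum — 3 left.
H2S production +: excludes Lactobacillus acidophilus, Corynebacterium jeikeium — 1 left.
urea hydrolysis −: the one remaining candidate is consistent.

Erysipelothrix rhusiopathiae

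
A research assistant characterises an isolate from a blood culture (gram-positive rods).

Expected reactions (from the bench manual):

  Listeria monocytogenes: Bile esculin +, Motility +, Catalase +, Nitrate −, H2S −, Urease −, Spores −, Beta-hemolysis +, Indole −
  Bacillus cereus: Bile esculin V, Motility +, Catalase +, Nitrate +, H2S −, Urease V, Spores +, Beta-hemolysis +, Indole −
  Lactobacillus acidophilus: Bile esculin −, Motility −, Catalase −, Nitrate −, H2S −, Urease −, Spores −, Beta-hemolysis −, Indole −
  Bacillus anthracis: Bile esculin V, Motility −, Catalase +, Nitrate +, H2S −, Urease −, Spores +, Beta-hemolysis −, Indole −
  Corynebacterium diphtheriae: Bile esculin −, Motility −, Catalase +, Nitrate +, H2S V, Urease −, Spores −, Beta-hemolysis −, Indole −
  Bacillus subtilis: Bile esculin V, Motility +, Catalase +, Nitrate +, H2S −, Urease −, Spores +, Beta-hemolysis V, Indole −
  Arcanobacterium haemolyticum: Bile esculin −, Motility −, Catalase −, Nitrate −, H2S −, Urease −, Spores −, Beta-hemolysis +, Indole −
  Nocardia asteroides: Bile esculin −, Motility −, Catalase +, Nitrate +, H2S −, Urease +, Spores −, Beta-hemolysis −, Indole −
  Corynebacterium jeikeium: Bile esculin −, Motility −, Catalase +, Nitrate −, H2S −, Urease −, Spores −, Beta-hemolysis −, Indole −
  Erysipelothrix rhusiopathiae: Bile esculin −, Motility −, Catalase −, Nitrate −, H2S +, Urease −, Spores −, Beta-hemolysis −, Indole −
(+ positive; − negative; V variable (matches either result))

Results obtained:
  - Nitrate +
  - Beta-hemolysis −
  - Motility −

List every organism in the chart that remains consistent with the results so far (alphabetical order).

Nitrate +: excludes 5 organisms — 5 left.
Motility −: excludes Bacillus cereus, Bacillus subtilis — 3 left.
Beta-hemolysis −: all 3 remaining candidates are consistent.

Bacillus anthracis, Corynebacterium diphtheriae, Nocardia asteroides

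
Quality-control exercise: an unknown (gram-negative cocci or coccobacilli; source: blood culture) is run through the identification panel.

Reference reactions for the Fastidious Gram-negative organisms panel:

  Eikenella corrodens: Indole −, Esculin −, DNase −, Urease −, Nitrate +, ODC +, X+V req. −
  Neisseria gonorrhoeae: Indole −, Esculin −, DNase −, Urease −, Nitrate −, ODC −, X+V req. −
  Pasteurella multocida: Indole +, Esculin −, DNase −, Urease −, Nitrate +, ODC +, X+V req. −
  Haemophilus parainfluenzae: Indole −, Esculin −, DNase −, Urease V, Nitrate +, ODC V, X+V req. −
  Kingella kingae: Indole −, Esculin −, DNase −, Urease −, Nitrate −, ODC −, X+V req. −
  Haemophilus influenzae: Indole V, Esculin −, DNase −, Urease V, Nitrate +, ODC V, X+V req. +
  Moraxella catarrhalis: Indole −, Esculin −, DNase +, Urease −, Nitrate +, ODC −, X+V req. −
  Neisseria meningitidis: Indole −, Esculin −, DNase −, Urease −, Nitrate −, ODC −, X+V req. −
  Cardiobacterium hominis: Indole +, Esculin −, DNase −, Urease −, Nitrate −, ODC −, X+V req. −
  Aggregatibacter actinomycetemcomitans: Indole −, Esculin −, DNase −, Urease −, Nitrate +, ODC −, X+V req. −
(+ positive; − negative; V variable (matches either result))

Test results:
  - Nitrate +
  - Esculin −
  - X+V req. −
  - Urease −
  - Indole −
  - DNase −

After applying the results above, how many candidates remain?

X+V req. −: excludes Haemophilus influenzae — 9 left.
Esculin −: all 9 remaining candidates are consistent.
Indole −: excludes Pasteurella multocida, Cardiobacterium hominis — 7 left.
Urease −: all 7 remaining candidates are consistent.
DNase −: excludes Moraxella catarrhalis — 6 left.
Nitrate +: excludes Neisseria gonorrhoeae, Kingella kingae, Neisseria meningitidis — 3 left.
Still consistent: Aggregatibacter actinomycetemcomitans, Eikenella corrodens, Haemophilus parainfluenzae.

3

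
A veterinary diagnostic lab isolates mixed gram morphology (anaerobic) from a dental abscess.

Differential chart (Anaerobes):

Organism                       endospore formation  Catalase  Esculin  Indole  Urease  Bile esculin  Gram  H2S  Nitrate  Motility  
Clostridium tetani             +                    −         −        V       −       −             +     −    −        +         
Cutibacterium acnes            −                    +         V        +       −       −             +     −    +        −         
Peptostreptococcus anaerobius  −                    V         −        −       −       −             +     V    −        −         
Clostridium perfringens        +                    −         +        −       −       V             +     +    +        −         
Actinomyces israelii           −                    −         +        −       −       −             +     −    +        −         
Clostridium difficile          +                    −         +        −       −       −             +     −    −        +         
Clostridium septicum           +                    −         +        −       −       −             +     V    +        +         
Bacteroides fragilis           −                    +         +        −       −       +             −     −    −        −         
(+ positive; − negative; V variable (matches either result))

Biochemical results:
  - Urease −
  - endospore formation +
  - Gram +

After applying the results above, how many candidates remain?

Urease −: all 8 remaining candidates are consistent.
endospore formation +: excludes Cutibacterium acnes, Peptostreptococcus anaerobius, Actinomyces israelii, Bacteroides fragilis — 4 left.
Gram +: all 4 remaining candidates are consistent.
Still consistent: Clostridium difficile, Clostridium perfringens, Clostridium septicum, Clostridium tetani.

4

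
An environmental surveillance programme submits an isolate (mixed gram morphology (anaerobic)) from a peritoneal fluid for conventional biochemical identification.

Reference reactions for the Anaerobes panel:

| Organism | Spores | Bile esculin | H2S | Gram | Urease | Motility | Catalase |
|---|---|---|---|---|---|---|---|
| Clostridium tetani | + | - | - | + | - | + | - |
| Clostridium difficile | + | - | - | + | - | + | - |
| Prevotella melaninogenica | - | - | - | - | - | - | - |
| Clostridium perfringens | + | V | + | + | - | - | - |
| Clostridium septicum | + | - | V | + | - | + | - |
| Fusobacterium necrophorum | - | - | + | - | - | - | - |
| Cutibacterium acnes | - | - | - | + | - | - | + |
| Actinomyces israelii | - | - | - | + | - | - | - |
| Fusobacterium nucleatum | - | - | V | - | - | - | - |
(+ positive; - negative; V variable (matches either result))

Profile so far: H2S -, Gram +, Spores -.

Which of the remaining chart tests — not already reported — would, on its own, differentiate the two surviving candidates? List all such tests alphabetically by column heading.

Catalase

H2S -: excludes Clostridium perfringens, Fusobacterium necrophorum — 7 left.
Gram +: excludes Prevotella melaninogenica, Fusobacterium nucleatum — 5 left.
Spores -: excludes Clostridium tetani, Clostridium difficile, Clostridium septicum — 2 left.
Two candidates remain: Actinomyces israelii and Cutibacterium acnes.
  Bile esculin: - vs - — same for both, does not separate.
  Urease: - vs - — same for both, does not separate.
  Motility: - vs - — same for both, does not separate.
  Catalase: Actinomyces israelii -, Cutibacterium acnes + — discriminates.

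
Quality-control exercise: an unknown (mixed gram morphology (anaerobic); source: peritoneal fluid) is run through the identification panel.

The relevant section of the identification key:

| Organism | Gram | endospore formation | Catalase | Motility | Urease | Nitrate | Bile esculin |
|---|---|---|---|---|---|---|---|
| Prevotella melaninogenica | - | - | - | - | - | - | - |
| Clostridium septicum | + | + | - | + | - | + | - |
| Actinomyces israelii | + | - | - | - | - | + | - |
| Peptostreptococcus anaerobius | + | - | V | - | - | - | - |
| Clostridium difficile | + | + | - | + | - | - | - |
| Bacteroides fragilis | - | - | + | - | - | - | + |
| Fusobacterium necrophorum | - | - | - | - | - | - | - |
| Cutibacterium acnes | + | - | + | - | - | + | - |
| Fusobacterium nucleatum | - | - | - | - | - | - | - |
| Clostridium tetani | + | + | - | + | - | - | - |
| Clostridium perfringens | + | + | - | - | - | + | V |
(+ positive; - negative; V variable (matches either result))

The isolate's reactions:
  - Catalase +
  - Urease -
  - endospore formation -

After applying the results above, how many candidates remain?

3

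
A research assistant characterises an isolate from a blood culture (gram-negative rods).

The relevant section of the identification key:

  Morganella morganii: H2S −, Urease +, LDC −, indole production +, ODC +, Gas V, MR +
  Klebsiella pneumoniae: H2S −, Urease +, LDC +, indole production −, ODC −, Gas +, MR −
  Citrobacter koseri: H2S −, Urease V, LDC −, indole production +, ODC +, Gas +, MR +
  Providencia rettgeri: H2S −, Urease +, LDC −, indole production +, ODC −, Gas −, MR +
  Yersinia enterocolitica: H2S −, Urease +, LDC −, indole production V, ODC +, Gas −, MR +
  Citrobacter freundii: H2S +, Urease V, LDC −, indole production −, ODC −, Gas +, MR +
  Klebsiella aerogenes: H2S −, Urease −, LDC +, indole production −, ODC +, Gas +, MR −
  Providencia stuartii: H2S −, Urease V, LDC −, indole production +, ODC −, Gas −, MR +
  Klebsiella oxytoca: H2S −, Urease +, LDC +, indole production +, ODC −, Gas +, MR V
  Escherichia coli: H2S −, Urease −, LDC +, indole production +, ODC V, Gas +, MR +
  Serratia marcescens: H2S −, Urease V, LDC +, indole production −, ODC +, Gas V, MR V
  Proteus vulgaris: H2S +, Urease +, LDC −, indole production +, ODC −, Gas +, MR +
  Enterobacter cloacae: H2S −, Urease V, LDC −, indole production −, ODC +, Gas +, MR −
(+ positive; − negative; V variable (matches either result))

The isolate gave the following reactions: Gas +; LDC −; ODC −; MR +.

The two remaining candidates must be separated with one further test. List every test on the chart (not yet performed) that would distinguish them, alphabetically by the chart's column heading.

ODC −: excludes 6 organisms — 7 left.
Gas +: excludes Providencia rettgeri, Providencia stuartii — 5 left.
MR +: excludes Klebsiella pneumoniae — 4 left.
LDC −: excludes Klebsiella oxytoca, Escherichia coli — 2 left.
Two candidates remain: Citrobacter freundii and Proteus vulgaris.
  H2S: + vs + — same for both, does not separate.
  Urease: V vs + — variable for at least one, does not separate.
  indole production: Citrobacter freundii −, Proteus vulgaris + — discriminates.

indole production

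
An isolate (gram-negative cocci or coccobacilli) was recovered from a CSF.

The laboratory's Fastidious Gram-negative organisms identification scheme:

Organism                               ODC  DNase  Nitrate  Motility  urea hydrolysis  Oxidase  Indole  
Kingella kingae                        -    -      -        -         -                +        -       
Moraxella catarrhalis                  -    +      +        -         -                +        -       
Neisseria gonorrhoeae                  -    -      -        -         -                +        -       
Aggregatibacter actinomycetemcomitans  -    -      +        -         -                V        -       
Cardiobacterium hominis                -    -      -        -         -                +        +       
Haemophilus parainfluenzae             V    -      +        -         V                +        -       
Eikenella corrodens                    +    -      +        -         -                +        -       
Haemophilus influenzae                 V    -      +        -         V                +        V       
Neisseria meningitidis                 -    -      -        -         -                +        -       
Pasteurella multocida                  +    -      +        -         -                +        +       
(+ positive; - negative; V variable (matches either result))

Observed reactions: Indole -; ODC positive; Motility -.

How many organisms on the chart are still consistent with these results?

Motility -: all 10 remaining candidates are consistent.
Indole -: excludes Cardiobacterium hominis, Pasteurella multocida — 8 left.
ODC +: excludes 5 organisms — 3 left.
Still consistent: Eikenella corrodens, Haemophilus influenzae, Haemophilus parainfluenzae.

3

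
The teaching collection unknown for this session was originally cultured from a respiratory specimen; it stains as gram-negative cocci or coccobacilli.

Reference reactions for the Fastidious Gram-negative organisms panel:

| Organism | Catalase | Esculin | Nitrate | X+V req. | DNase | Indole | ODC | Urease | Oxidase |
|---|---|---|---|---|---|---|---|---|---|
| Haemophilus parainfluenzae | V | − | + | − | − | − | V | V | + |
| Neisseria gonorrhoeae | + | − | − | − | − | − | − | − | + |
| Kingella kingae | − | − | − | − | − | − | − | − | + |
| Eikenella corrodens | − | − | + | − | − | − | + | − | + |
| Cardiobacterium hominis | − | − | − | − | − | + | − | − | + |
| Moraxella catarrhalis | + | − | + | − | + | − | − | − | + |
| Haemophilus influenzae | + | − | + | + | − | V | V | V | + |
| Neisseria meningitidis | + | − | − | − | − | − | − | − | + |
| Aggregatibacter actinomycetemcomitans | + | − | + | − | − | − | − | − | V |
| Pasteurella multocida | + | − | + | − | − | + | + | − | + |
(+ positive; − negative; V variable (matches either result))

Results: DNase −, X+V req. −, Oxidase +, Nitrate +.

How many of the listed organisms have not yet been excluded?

4

X+V req. −: excludes Haemophilus influenzae — 9 left.
Nitrate +: excludes Neisseria gonorrhoeae, Kingella kingae, Cardiobacterium hominis, Neisseria meningitidis — 5 left.
Oxidase +: all 5 remaining candidates are consistent.
DNase −: excludes Moraxella catarrhalis — 4 left.
Still consistent: Aggregatibacter actinomycetemcomitans, Eikenella corrodens, Haemophilus parainfluenzae, Pasteurella multocida.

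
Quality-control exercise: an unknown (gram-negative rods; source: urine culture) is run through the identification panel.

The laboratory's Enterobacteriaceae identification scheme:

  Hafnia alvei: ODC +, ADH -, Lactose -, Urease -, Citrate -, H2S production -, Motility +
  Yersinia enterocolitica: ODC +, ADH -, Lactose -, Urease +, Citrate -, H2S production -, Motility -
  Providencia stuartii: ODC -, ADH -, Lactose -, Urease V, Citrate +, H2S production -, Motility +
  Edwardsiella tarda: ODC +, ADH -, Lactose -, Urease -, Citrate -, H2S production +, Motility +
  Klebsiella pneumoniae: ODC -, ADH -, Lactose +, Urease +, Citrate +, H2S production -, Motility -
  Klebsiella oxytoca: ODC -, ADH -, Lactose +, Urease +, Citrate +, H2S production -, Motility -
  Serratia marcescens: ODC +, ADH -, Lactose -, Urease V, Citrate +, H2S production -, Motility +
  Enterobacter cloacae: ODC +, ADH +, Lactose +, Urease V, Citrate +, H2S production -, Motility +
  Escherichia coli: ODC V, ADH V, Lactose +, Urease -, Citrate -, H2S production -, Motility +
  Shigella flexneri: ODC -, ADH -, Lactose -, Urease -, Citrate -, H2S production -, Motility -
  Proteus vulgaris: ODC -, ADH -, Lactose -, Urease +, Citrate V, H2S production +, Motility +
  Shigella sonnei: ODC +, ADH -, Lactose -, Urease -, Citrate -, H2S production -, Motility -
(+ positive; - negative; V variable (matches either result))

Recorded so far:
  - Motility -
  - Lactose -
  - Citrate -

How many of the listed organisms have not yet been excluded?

Motility -: excludes 7 organisms — 5 left.
Lactose -: excludes Klebsiella pneumoniae, Klebsiella oxytoca — 3 left.
Citrate -: all 3 remaining candidates are consistent.
Still consistent: Shigella flexneri, Shigella sonnei, Yersinia enterocolitica.

3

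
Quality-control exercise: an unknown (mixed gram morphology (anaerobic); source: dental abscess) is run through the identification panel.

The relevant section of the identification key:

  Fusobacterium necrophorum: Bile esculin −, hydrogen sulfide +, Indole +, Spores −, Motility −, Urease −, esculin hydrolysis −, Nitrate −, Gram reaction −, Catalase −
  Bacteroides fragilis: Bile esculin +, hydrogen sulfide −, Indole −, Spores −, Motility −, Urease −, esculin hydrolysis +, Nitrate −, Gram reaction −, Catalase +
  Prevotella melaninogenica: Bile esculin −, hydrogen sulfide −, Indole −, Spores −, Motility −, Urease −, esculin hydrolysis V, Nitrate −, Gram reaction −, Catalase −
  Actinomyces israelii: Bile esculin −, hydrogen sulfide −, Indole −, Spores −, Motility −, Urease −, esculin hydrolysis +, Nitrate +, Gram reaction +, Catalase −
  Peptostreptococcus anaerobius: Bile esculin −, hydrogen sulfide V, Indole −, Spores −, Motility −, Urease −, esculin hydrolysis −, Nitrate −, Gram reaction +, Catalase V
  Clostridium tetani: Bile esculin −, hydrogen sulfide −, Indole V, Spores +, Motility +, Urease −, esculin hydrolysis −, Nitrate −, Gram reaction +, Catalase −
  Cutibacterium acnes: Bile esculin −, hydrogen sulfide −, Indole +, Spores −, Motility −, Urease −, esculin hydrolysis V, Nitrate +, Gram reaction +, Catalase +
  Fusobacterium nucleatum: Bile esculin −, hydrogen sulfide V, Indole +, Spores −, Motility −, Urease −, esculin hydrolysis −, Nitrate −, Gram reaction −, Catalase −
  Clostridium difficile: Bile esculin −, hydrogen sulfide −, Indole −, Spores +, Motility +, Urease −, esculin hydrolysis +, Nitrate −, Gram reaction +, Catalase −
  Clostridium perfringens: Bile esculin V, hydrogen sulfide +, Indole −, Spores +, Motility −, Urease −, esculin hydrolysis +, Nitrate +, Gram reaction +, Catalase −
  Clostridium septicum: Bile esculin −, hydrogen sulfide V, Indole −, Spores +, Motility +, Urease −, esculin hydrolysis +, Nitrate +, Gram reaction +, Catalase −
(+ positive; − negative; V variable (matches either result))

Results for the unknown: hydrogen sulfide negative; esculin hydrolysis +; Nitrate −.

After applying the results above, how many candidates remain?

Nitrate −: excludes Actinomyces israelii, Cutibacterium acnes, Clostridium perfringens, Clostridium septicum — 7 left.
hydrogen sulfide −: excludes Fusobacterium necrophorum — 6 left.
esculin hydrolysis +: excludes Peptostreptococcus anaerobius, Clostridium tetani, Fusobacterium nucleatum — 3 left.
Still consistent: Bacteroides fragilis, Clostridium difficile, Prevotella melaninogenica.

3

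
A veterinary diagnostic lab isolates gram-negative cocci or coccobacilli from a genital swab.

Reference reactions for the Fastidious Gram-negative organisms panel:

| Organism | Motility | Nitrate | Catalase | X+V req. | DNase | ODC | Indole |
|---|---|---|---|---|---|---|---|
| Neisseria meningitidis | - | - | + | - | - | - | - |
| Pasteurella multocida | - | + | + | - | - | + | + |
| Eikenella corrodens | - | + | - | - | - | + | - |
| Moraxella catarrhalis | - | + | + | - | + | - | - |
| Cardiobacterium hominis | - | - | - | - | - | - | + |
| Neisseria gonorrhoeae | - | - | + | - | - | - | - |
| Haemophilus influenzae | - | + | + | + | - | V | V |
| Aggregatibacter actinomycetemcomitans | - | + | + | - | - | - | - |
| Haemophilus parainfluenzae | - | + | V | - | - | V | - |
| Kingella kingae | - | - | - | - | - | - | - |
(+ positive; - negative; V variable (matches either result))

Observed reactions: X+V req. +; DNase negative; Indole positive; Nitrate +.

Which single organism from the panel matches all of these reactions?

Haemophilus influenzae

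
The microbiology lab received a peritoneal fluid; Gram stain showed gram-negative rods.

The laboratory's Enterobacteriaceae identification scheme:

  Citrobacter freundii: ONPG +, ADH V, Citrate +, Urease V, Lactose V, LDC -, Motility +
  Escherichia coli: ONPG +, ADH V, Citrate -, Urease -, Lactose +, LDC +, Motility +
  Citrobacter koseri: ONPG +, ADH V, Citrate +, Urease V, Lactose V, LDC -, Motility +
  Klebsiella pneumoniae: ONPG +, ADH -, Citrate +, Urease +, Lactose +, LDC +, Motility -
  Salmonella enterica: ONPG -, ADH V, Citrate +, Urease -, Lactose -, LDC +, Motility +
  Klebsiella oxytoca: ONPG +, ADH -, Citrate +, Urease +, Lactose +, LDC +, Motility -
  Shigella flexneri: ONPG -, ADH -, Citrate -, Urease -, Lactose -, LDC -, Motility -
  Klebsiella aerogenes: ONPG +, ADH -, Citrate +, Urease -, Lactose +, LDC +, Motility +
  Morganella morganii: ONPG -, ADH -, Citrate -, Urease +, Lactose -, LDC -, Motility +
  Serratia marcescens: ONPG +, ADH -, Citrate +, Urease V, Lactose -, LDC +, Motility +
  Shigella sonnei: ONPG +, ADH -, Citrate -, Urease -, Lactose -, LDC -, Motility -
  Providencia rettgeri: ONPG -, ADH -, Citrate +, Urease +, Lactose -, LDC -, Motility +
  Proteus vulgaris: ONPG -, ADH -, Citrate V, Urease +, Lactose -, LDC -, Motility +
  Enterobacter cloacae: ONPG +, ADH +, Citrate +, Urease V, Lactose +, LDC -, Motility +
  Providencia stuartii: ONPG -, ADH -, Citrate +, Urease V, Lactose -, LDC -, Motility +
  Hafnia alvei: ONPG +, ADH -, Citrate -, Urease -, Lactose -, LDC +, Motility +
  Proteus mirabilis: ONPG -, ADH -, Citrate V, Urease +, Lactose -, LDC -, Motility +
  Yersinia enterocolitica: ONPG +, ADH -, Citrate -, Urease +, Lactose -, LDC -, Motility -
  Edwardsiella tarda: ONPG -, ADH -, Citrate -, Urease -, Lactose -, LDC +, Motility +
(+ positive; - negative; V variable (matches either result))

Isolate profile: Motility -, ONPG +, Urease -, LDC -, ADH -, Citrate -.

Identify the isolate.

ONPG +: excludes 8 organisms — 11 left.
LDC -: excludes 6 organisms — 5 left.
Citrate -: excludes Citrobacter freundii, Citrobacter koseri, Enterobacter cloacae — 2 left.
Urease -: excludes Yersinia enterocolitica — 1 left.
Motility -: the one remaining candidate is consistent.
ADH -: the one remaining candidate is consistent.

Shigella sonnei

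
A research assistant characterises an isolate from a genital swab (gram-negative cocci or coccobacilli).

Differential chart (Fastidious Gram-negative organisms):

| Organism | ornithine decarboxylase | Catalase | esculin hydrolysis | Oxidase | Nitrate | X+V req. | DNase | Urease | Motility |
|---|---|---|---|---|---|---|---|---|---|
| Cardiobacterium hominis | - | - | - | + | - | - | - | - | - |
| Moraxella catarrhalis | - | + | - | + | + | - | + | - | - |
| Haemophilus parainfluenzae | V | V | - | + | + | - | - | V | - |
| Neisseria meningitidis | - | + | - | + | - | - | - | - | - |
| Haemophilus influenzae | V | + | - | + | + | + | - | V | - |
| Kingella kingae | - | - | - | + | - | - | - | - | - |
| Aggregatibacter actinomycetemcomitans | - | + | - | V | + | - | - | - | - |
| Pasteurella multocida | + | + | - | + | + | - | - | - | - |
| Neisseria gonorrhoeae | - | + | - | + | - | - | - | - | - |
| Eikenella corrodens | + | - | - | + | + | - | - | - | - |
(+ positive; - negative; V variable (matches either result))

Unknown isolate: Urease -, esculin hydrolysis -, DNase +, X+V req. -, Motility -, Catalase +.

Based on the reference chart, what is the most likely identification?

X+V req. -: excludes Haemophilus influenzae — 9 left.
Catalase +: excludes Cardiobacterium hominis, Kingella kingae, Eikenella corrodens — 6 left.
DNase +: excludes 5 organisms — 1 left.
esculin hydrolysis -: the one remaining candidate is consistent.
Motility -: the one remaining candidate is consistent.
Urease -: the one remaining candidate is consistent.

Moraxella catarrhalis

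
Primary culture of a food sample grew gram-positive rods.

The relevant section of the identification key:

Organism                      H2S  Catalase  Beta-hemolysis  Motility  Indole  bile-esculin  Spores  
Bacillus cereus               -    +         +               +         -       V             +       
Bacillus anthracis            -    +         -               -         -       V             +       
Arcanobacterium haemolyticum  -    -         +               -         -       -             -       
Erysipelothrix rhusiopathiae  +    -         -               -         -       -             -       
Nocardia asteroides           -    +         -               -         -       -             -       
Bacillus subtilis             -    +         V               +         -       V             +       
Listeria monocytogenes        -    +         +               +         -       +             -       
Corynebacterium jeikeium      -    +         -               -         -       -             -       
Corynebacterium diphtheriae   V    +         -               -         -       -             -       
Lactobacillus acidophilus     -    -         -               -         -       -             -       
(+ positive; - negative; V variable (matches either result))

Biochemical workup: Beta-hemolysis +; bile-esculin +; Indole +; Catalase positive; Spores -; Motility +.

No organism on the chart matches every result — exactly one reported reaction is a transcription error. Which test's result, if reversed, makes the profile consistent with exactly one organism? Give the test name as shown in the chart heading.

Indole

As reported, no row in the chart matches all 6 reactions.
Reversing Beta-hemolysis → still no organism matches.
Reversing Catalase → still no organism matches.
Reversing Indole (to -) → unique match: Listeria monocytogenes.
Reversing bile-esculin → still no organism matches.
Reversing Spores → still no organism matches.
Reversing Motility → still no organism matches.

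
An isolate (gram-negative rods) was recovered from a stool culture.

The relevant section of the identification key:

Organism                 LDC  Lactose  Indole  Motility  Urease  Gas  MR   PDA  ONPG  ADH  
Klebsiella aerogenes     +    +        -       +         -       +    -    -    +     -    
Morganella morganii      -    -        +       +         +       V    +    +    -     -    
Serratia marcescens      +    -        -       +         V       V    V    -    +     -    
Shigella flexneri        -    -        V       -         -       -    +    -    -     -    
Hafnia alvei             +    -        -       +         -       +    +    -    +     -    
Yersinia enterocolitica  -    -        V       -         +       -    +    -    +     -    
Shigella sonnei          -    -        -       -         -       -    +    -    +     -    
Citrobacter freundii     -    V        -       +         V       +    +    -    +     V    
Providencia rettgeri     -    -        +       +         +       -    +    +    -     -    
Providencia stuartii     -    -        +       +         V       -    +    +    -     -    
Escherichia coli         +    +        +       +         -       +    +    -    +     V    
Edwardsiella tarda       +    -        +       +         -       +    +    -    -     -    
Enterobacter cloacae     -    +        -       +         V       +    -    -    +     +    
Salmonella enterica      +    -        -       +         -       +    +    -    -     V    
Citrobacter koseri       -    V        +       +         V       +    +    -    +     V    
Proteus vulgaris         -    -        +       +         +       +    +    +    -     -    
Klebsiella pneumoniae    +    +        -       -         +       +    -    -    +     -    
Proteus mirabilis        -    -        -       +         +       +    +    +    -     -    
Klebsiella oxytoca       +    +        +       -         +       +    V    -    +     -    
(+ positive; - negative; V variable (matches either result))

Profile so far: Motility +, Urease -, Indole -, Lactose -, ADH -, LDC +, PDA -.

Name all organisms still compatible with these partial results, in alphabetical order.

Lactose -: excludes 5 organisms — 14 left.
Urease -: excludes 5 organisms — 9 left.
Motility +: excludes Shigella flexneri, Shigella sonnei — 7 left.
PDA -: excludes Providencia stuartii — 6 left.
Indole -: excludes Edwardsiella tarda, Citrobacter koseri — 4 left.
ADH -: all 4 remaining candidates are consistent.
LDC +: excludes Citrobacter freundii — 3 left.

Hafnia alvei, Salmonella enterica, Serratia marcescens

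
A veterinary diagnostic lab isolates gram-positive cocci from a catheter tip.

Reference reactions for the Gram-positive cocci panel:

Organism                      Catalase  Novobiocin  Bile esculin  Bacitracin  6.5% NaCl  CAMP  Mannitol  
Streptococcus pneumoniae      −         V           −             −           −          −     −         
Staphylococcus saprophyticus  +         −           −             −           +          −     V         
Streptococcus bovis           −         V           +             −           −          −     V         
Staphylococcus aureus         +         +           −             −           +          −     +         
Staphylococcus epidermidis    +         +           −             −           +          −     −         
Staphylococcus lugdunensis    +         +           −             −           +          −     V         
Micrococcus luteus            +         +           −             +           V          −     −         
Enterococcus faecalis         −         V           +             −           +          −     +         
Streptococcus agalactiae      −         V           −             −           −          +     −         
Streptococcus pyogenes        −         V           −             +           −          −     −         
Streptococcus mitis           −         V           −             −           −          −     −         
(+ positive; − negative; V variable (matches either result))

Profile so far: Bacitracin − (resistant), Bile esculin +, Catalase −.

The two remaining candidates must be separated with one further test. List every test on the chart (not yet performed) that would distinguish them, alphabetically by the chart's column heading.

6.5% NaCl

Bile esculin +: excludes 9 organisms — 2 left.
Bacitracin −: all 2 remaining candidates are consistent.
Catalase −: all 2 remaining candidates are consistent.
Two candidates remain: Enterococcus faecalis and Streptococcus bovis.
  Novobiocin: V vs V — variable for at least one, does not separate.
  6.5% NaCl: Enterococcus faecalis +, Streptococcus bovis − — discriminates.
  CAMP: − vs − — same for both, does not separate.
  Mannitol: + vs V — variable for at least one, does not separate.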